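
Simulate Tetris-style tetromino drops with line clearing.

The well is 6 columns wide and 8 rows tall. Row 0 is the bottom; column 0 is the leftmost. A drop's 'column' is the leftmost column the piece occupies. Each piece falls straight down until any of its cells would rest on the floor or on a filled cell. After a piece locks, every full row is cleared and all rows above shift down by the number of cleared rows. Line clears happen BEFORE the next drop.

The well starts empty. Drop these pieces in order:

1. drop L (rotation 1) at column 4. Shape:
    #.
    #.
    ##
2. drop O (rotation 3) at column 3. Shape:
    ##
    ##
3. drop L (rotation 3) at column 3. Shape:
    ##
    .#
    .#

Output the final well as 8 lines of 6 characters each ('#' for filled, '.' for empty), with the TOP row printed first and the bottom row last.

Answer: ...##.
....#.
....#.
...##.
...##.
....#.
....#.
....##

Derivation:
Drop 1: L rot1 at col 4 lands with bottom-row=0; cleared 0 line(s) (total 0); column heights now [0 0 0 0 3 1], max=3
Drop 2: O rot3 at col 3 lands with bottom-row=3; cleared 0 line(s) (total 0); column heights now [0 0 0 5 5 1], max=5
Drop 3: L rot3 at col 3 lands with bottom-row=5; cleared 0 line(s) (total 0); column heights now [0 0 0 8 8 1], max=8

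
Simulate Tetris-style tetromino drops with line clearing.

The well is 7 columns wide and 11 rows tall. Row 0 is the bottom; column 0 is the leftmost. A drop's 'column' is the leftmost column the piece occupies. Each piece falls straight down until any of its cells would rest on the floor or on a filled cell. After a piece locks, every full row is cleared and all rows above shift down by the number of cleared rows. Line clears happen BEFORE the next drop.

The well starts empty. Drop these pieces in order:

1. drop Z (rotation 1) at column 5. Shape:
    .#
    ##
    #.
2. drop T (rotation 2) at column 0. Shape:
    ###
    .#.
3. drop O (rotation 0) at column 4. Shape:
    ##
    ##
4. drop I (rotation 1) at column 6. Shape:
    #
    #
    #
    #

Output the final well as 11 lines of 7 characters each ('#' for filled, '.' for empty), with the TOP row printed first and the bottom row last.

Answer: .......
.......
.......
.......
......#
......#
......#
....###
....###
###..##
.#...#.

Derivation:
Drop 1: Z rot1 at col 5 lands with bottom-row=0; cleared 0 line(s) (total 0); column heights now [0 0 0 0 0 2 3], max=3
Drop 2: T rot2 at col 0 lands with bottom-row=0; cleared 0 line(s) (total 0); column heights now [2 2 2 0 0 2 3], max=3
Drop 3: O rot0 at col 4 lands with bottom-row=2; cleared 0 line(s) (total 0); column heights now [2 2 2 0 4 4 3], max=4
Drop 4: I rot1 at col 6 lands with bottom-row=3; cleared 0 line(s) (total 0); column heights now [2 2 2 0 4 4 7], max=7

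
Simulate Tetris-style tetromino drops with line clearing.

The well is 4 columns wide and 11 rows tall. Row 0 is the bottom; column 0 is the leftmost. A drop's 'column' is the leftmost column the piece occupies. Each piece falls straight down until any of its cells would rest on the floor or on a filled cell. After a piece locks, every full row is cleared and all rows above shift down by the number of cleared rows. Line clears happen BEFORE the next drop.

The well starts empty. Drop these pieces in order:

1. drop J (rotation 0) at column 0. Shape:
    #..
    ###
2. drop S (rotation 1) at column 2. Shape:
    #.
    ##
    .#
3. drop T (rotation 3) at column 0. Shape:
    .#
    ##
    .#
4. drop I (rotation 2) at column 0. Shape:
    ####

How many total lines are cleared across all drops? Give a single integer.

Drop 1: J rot0 at col 0 lands with bottom-row=0; cleared 0 line(s) (total 0); column heights now [2 1 1 0], max=2
Drop 2: S rot1 at col 2 lands with bottom-row=0; cleared 1 line(s) (total 1); column heights now [1 0 2 1], max=2
Drop 3: T rot3 at col 0 lands with bottom-row=0; cleared 1 line(s) (total 2); column heights now [1 2 1 0], max=2
Drop 4: I rot2 at col 0 lands with bottom-row=2; cleared 1 line(s) (total 3); column heights now [1 2 1 0], max=2

Answer: 3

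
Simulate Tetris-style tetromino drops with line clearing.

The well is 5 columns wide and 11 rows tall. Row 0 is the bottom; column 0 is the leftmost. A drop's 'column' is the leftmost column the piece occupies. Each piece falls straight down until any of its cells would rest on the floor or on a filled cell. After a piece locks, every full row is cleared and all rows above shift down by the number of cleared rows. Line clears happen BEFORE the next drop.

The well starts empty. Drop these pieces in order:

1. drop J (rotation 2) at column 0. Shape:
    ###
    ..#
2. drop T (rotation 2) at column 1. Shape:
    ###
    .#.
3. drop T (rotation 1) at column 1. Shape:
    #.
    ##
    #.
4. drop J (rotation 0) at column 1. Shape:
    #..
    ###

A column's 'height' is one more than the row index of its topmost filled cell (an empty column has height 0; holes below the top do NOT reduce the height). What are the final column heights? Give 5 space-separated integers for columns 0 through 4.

Drop 1: J rot2 at col 0 lands with bottom-row=0; cleared 0 line(s) (total 0); column heights now [2 2 2 0 0], max=2
Drop 2: T rot2 at col 1 lands with bottom-row=2; cleared 0 line(s) (total 0); column heights now [2 4 4 4 0], max=4
Drop 3: T rot1 at col 1 lands with bottom-row=4; cleared 0 line(s) (total 0); column heights now [2 7 6 4 0], max=7
Drop 4: J rot0 at col 1 lands with bottom-row=7; cleared 0 line(s) (total 0); column heights now [2 9 8 8 0], max=9

Answer: 2 9 8 8 0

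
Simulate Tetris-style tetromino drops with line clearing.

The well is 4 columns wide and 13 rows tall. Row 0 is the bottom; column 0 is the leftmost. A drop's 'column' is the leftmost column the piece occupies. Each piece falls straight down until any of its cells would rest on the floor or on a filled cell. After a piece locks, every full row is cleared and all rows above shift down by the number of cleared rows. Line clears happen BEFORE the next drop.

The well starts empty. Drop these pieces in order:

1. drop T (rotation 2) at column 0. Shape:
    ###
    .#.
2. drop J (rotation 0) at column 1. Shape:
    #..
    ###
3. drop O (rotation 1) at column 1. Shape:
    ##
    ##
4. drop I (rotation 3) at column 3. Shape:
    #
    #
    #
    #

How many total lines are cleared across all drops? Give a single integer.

Drop 1: T rot2 at col 0 lands with bottom-row=0; cleared 0 line(s) (total 0); column heights now [2 2 2 0], max=2
Drop 2: J rot0 at col 1 lands with bottom-row=2; cleared 0 line(s) (total 0); column heights now [2 4 3 3], max=4
Drop 3: O rot1 at col 1 lands with bottom-row=4; cleared 0 line(s) (total 0); column heights now [2 6 6 3], max=6
Drop 4: I rot3 at col 3 lands with bottom-row=3; cleared 0 line(s) (total 0); column heights now [2 6 6 7], max=7

Answer: 0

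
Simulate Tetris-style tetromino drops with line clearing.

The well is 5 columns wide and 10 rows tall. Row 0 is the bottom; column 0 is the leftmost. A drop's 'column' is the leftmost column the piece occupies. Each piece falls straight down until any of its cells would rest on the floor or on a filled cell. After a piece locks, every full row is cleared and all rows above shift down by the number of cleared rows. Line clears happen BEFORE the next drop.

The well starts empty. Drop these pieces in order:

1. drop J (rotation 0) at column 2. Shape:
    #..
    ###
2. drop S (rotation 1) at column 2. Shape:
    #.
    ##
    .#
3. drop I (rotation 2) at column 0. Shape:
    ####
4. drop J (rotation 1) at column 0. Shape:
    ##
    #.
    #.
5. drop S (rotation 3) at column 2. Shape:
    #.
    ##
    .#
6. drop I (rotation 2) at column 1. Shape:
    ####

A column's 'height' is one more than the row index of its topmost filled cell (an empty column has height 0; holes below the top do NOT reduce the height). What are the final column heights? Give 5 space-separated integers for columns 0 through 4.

Answer: 8 9 9 9 9

Derivation:
Drop 1: J rot0 at col 2 lands with bottom-row=0; cleared 0 line(s) (total 0); column heights now [0 0 2 1 1], max=2
Drop 2: S rot1 at col 2 lands with bottom-row=1; cleared 0 line(s) (total 0); column heights now [0 0 4 3 1], max=4
Drop 3: I rot2 at col 0 lands with bottom-row=4; cleared 0 line(s) (total 0); column heights now [5 5 5 5 1], max=5
Drop 4: J rot1 at col 0 lands with bottom-row=5; cleared 0 line(s) (total 0); column heights now [8 8 5 5 1], max=8
Drop 5: S rot3 at col 2 lands with bottom-row=5; cleared 0 line(s) (total 0); column heights now [8 8 8 7 1], max=8
Drop 6: I rot2 at col 1 lands with bottom-row=8; cleared 0 line(s) (total 0); column heights now [8 9 9 9 9], max=9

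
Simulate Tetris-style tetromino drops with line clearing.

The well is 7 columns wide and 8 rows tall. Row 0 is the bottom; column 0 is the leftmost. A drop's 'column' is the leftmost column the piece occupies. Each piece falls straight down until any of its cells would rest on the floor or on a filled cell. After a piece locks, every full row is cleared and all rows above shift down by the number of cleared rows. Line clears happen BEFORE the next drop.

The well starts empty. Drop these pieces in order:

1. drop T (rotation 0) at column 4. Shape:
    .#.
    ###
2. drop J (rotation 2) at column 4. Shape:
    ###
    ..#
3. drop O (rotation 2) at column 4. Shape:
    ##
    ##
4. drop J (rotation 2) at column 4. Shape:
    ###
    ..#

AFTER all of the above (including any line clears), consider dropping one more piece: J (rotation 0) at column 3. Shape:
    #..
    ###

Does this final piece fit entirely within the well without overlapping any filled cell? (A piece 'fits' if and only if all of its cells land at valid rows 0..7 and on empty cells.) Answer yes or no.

Drop 1: T rot0 at col 4 lands with bottom-row=0; cleared 0 line(s) (total 0); column heights now [0 0 0 0 1 2 1], max=2
Drop 2: J rot2 at col 4 lands with bottom-row=1; cleared 0 line(s) (total 0); column heights now [0 0 0 0 3 3 3], max=3
Drop 3: O rot2 at col 4 lands with bottom-row=3; cleared 0 line(s) (total 0); column heights now [0 0 0 0 5 5 3], max=5
Drop 4: J rot2 at col 4 lands with bottom-row=4; cleared 0 line(s) (total 0); column heights now [0 0 0 0 6 6 6], max=6
Test piece J rot0 at col 3 (width 3): heights before test = [0 0 0 0 6 6 6]; fits = True

Answer: yes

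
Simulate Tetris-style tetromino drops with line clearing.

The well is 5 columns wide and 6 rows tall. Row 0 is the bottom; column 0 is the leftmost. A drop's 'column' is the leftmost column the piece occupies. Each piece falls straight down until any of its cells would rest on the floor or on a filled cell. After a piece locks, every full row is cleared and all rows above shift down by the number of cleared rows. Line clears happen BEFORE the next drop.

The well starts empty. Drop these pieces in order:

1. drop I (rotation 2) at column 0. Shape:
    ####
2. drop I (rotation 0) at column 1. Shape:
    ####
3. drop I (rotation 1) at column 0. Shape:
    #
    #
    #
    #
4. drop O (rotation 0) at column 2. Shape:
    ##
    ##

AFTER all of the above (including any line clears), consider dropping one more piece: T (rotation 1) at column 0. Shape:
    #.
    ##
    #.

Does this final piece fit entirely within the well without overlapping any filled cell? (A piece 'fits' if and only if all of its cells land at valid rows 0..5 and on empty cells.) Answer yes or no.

Answer: no

Derivation:
Drop 1: I rot2 at col 0 lands with bottom-row=0; cleared 0 line(s) (total 0); column heights now [1 1 1 1 0], max=1
Drop 2: I rot0 at col 1 lands with bottom-row=1; cleared 0 line(s) (total 0); column heights now [1 2 2 2 2], max=2
Drop 3: I rot1 at col 0 lands with bottom-row=1; cleared 1 line(s) (total 1); column heights now [4 1 1 1 0], max=4
Drop 4: O rot0 at col 2 lands with bottom-row=1; cleared 0 line(s) (total 1); column heights now [4 1 3 3 0], max=4
Test piece T rot1 at col 0 (width 2): heights before test = [4 1 3 3 0]; fits = False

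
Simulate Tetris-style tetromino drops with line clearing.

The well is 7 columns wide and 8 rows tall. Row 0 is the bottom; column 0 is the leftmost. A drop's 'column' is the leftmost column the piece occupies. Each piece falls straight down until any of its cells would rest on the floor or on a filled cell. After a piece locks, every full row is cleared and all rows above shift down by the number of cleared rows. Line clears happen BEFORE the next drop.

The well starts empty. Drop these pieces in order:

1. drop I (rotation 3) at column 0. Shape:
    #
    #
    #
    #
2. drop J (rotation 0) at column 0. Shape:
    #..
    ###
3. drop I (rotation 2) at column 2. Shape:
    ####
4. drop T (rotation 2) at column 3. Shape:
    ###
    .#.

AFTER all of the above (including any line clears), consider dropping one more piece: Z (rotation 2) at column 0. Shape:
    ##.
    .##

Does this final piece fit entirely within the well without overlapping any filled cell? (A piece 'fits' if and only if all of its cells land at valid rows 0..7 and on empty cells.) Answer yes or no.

Answer: yes

Derivation:
Drop 1: I rot3 at col 0 lands with bottom-row=0; cleared 0 line(s) (total 0); column heights now [4 0 0 0 0 0 0], max=4
Drop 2: J rot0 at col 0 lands with bottom-row=4; cleared 0 line(s) (total 0); column heights now [6 5 5 0 0 0 0], max=6
Drop 3: I rot2 at col 2 lands with bottom-row=5; cleared 0 line(s) (total 0); column heights now [6 5 6 6 6 6 0], max=6
Drop 4: T rot2 at col 3 lands with bottom-row=6; cleared 0 line(s) (total 0); column heights now [6 5 6 8 8 8 0], max=8
Test piece Z rot2 at col 0 (width 3): heights before test = [6 5 6 8 8 8 0]; fits = True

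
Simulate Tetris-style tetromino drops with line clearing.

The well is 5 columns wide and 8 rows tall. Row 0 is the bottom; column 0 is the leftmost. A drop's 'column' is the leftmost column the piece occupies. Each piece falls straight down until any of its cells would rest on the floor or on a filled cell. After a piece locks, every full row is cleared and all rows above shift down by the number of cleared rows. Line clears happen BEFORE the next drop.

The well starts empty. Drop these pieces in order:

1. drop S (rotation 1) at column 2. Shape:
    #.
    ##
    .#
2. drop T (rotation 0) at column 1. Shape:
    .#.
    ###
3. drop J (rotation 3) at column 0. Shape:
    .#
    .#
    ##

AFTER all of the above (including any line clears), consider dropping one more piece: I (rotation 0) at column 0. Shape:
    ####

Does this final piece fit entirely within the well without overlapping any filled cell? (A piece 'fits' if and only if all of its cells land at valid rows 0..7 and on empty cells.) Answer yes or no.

Drop 1: S rot1 at col 2 lands with bottom-row=0; cleared 0 line(s) (total 0); column heights now [0 0 3 2 0], max=3
Drop 2: T rot0 at col 1 lands with bottom-row=3; cleared 0 line(s) (total 0); column heights now [0 4 5 4 0], max=5
Drop 3: J rot3 at col 0 lands with bottom-row=4; cleared 0 line(s) (total 0); column heights now [5 7 5 4 0], max=7
Test piece I rot0 at col 0 (width 4): heights before test = [5 7 5 4 0]; fits = True

Answer: yes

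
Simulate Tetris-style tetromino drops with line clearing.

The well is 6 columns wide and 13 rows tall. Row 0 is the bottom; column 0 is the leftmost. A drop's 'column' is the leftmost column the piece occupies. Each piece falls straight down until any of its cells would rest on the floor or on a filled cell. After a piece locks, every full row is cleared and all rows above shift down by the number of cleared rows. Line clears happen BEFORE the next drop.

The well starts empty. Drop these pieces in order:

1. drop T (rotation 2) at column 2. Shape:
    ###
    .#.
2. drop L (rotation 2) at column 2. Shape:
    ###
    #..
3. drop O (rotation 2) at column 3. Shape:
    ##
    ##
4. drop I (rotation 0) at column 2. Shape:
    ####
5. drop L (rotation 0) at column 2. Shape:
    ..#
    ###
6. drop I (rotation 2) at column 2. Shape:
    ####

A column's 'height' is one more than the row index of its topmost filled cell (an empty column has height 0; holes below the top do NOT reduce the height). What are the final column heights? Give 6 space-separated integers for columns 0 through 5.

Answer: 0 0 10 10 10 10

Derivation:
Drop 1: T rot2 at col 2 lands with bottom-row=0; cleared 0 line(s) (total 0); column heights now [0 0 2 2 2 0], max=2
Drop 2: L rot2 at col 2 lands with bottom-row=2; cleared 0 line(s) (total 0); column heights now [0 0 4 4 4 0], max=4
Drop 3: O rot2 at col 3 lands with bottom-row=4; cleared 0 line(s) (total 0); column heights now [0 0 4 6 6 0], max=6
Drop 4: I rot0 at col 2 lands with bottom-row=6; cleared 0 line(s) (total 0); column heights now [0 0 7 7 7 7], max=7
Drop 5: L rot0 at col 2 lands with bottom-row=7; cleared 0 line(s) (total 0); column heights now [0 0 8 8 9 7], max=9
Drop 6: I rot2 at col 2 lands with bottom-row=9; cleared 0 line(s) (total 0); column heights now [0 0 10 10 10 10], max=10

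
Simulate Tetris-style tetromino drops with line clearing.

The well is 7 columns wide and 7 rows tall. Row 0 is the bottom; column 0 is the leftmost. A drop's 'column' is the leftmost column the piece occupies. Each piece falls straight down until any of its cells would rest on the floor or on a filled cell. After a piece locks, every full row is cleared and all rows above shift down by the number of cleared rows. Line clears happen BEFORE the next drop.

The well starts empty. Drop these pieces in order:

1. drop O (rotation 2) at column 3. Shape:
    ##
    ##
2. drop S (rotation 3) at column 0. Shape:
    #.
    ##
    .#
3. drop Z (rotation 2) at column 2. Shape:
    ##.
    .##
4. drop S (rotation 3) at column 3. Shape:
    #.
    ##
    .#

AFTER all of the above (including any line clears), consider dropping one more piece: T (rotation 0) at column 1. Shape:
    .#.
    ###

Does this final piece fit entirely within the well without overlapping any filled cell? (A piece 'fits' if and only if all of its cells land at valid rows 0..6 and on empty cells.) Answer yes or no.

Answer: no

Derivation:
Drop 1: O rot2 at col 3 lands with bottom-row=0; cleared 0 line(s) (total 0); column heights now [0 0 0 2 2 0 0], max=2
Drop 2: S rot3 at col 0 lands with bottom-row=0; cleared 0 line(s) (total 0); column heights now [3 2 0 2 2 0 0], max=3
Drop 3: Z rot2 at col 2 lands with bottom-row=2; cleared 0 line(s) (total 0); column heights now [3 2 4 4 3 0 0], max=4
Drop 4: S rot3 at col 3 lands with bottom-row=3; cleared 0 line(s) (total 0); column heights now [3 2 4 6 5 0 0], max=6
Test piece T rot0 at col 1 (width 3): heights before test = [3 2 4 6 5 0 0]; fits = False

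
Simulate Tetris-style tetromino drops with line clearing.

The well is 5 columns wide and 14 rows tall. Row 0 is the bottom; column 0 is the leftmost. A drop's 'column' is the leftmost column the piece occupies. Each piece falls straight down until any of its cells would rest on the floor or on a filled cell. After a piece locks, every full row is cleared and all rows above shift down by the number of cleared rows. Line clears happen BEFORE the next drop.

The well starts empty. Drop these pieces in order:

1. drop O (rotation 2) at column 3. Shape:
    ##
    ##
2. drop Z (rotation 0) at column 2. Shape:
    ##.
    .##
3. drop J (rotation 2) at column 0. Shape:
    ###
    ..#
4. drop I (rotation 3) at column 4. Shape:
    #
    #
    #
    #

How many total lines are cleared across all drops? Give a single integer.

Drop 1: O rot2 at col 3 lands with bottom-row=0; cleared 0 line(s) (total 0); column heights now [0 0 0 2 2], max=2
Drop 2: Z rot0 at col 2 lands with bottom-row=2; cleared 0 line(s) (total 0); column heights now [0 0 4 4 3], max=4
Drop 3: J rot2 at col 0 lands with bottom-row=4; cleared 0 line(s) (total 0); column heights now [6 6 6 4 3], max=6
Drop 4: I rot3 at col 4 lands with bottom-row=3; cleared 0 line(s) (total 0); column heights now [6 6 6 4 7], max=7

Answer: 0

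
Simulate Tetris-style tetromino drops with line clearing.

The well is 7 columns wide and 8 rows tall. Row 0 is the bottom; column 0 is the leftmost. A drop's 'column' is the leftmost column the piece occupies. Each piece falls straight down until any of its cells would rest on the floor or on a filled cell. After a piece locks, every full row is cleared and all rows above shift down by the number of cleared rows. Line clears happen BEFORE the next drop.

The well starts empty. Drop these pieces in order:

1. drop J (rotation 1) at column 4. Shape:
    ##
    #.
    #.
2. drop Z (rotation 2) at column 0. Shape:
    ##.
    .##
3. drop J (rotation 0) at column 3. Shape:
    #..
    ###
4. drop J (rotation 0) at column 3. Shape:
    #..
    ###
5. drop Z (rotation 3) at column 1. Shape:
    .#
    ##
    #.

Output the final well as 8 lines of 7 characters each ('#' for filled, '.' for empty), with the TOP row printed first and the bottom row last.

Answer: .......
...#...
...###.
..##...
.#####.
.#..##.
##..#..
.##.#..

Derivation:
Drop 1: J rot1 at col 4 lands with bottom-row=0; cleared 0 line(s) (total 0); column heights now [0 0 0 0 3 3 0], max=3
Drop 2: Z rot2 at col 0 lands with bottom-row=0; cleared 0 line(s) (total 0); column heights now [2 2 1 0 3 3 0], max=3
Drop 3: J rot0 at col 3 lands with bottom-row=3; cleared 0 line(s) (total 0); column heights now [2 2 1 5 4 4 0], max=5
Drop 4: J rot0 at col 3 lands with bottom-row=5; cleared 0 line(s) (total 0); column heights now [2 2 1 7 6 6 0], max=7
Drop 5: Z rot3 at col 1 lands with bottom-row=2; cleared 0 line(s) (total 0); column heights now [2 4 5 7 6 6 0], max=7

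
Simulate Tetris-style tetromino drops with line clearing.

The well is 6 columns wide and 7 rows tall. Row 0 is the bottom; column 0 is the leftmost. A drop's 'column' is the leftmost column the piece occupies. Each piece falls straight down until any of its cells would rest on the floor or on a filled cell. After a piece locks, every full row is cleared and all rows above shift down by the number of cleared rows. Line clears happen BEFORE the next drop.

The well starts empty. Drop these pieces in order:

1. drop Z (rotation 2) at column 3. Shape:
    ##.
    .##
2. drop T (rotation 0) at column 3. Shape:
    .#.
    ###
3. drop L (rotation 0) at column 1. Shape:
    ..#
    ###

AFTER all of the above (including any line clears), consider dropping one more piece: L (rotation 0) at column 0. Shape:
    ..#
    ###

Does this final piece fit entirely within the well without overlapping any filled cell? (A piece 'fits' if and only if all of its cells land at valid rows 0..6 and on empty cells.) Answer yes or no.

Answer: yes

Derivation:
Drop 1: Z rot2 at col 3 lands with bottom-row=0; cleared 0 line(s) (total 0); column heights now [0 0 0 2 2 1], max=2
Drop 2: T rot0 at col 3 lands with bottom-row=2; cleared 0 line(s) (total 0); column heights now [0 0 0 3 4 3], max=4
Drop 3: L rot0 at col 1 lands with bottom-row=3; cleared 0 line(s) (total 0); column heights now [0 4 4 5 4 3], max=5
Test piece L rot0 at col 0 (width 3): heights before test = [0 4 4 5 4 3]; fits = True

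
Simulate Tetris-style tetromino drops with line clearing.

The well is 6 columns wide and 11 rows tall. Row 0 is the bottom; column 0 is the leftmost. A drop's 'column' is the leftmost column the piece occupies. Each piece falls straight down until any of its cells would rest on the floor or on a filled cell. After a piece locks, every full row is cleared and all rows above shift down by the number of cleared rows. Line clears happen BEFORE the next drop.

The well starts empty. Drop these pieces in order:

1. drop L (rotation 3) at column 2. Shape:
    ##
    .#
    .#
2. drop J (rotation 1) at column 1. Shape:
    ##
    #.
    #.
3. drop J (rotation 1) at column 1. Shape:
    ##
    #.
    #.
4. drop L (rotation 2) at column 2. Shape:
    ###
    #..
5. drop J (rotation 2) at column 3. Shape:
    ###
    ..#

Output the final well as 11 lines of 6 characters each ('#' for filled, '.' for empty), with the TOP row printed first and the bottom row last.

Drop 1: L rot3 at col 2 lands with bottom-row=0; cleared 0 line(s) (total 0); column heights now [0 0 3 3 0 0], max=3
Drop 2: J rot1 at col 1 lands with bottom-row=1; cleared 0 line(s) (total 0); column heights now [0 4 4 3 0 0], max=4
Drop 3: J rot1 at col 1 lands with bottom-row=4; cleared 0 line(s) (total 0); column heights now [0 7 7 3 0 0], max=7
Drop 4: L rot2 at col 2 lands with bottom-row=7; cleared 0 line(s) (total 0); column heights now [0 7 9 9 9 0], max=9
Drop 5: J rot2 at col 3 lands with bottom-row=8; cleared 0 line(s) (total 0); column heights now [0 7 9 10 10 10], max=10

Answer: ......
...###
..####
..#...
.##...
.#....
.#....
.##...
.###..
.#.#..
...#..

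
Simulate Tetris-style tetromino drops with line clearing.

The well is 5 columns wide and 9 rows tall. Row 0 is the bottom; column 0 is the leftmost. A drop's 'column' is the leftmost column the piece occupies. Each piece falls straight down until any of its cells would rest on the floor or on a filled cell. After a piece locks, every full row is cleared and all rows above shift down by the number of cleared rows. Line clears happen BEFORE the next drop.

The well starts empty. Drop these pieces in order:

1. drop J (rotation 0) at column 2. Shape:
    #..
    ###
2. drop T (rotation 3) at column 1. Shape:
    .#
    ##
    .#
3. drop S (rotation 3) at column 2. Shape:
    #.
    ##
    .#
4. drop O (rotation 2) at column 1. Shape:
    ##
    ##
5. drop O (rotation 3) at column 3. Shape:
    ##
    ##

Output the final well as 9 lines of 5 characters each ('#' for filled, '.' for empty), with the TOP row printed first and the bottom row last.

Drop 1: J rot0 at col 2 lands with bottom-row=0; cleared 0 line(s) (total 0); column heights now [0 0 2 1 1], max=2
Drop 2: T rot3 at col 1 lands with bottom-row=2; cleared 0 line(s) (total 0); column heights now [0 4 5 1 1], max=5
Drop 3: S rot3 at col 2 lands with bottom-row=4; cleared 0 line(s) (total 0); column heights now [0 4 7 6 1], max=7
Drop 4: O rot2 at col 1 lands with bottom-row=7; cleared 0 line(s) (total 0); column heights now [0 9 9 6 1], max=9
Drop 5: O rot3 at col 3 lands with bottom-row=6; cleared 0 line(s) (total 0); column heights now [0 9 9 8 8], max=9

Answer: .##..
.####
..###
..##.
..##.
.##..
..#..
..#..
..###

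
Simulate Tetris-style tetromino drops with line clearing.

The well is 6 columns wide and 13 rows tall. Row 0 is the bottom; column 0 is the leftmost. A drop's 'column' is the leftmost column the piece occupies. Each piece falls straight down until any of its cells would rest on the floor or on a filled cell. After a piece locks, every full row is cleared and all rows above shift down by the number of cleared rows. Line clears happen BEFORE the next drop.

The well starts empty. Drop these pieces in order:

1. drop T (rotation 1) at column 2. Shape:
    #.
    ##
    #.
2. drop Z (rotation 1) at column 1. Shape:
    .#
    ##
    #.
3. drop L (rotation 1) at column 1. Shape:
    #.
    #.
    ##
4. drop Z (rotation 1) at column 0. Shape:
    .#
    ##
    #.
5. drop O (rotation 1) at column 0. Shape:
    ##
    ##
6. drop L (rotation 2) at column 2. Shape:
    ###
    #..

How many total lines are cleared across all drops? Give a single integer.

Drop 1: T rot1 at col 2 lands with bottom-row=0; cleared 0 line(s) (total 0); column heights now [0 0 3 2 0 0], max=3
Drop 2: Z rot1 at col 1 lands with bottom-row=2; cleared 0 line(s) (total 0); column heights now [0 4 5 2 0 0], max=5
Drop 3: L rot1 at col 1 lands with bottom-row=5; cleared 0 line(s) (total 0); column heights now [0 8 6 2 0 0], max=8
Drop 4: Z rot1 at col 0 lands with bottom-row=7; cleared 0 line(s) (total 0); column heights now [9 10 6 2 0 0], max=10
Drop 5: O rot1 at col 0 lands with bottom-row=10; cleared 0 line(s) (total 0); column heights now [12 12 6 2 0 0], max=12
Drop 6: L rot2 at col 2 lands with bottom-row=6; cleared 0 line(s) (total 0); column heights now [12 12 8 8 8 0], max=12

Answer: 0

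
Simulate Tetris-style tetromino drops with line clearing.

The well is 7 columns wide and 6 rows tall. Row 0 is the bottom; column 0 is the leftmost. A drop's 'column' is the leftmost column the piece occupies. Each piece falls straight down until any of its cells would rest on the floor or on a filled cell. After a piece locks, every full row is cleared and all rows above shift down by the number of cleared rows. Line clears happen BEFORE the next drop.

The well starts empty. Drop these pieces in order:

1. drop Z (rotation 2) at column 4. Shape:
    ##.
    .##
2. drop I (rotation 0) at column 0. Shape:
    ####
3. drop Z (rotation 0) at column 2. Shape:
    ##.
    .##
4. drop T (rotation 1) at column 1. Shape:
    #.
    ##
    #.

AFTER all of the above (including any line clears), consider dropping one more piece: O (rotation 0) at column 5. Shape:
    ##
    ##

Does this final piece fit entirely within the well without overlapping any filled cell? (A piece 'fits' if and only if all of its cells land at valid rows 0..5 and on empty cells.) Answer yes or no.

Answer: yes

Derivation:
Drop 1: Z rot2 at col 4 lands with bottom-row=0; cleared 0 line(s) (total 0); column heights now [0 0 0 0 2 2 1], max=2
Drop 2: I rot0 at col 0 lands with bottom-row=0; cleared 0 line(s) (total 0); column heights now [1 1 1 1 2 2 1], max=2
Drop 3: Z rot0 at col 2 lands with bottom-row=2; cleared 0 line(s) (total 0); column heights now [1 1 4 4 3 2 1], max=4
Drop 4: T rot1 at col 1 lands with bottom-row=3; cleared 0 line(s) (total 0); column heights now [1 6 5 4 3 2 1], max=6
Test piece O rot0 at col 5 (width 2): heights before test = [1 6 5 4 3 2 1]; fits = True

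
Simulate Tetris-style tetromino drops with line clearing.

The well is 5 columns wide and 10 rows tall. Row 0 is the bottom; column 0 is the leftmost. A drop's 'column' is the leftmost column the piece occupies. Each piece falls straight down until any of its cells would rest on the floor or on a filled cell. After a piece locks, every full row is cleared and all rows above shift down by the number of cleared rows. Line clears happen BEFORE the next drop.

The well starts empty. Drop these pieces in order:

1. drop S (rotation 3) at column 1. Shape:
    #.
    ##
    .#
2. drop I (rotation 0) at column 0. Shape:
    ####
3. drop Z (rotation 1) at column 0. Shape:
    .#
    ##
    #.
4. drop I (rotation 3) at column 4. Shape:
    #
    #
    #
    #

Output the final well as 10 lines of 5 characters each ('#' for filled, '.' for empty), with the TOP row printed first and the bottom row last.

Drop 1: S rot3 at col 1 lands with bottom-row=0; cleared 0 line(s) (total 0); column heights now [0 3 2 0 0], max=3
Drop 2: I rot0 at col 0 lands with bottom-row=3; cleared 0 line(s) (total 0); column heights now [4 4 4 4 0], max=4
Drop 3: Z rot1 at col 0 lands with bottom-row=4; cleared 0 line(s) (total 0); column heights now [6 7 4 4 0], max=7
Drop 4: I rot3 at col 4 lands with bottom-row=0; cleared 1 line(s) (total 1); column heights now [5 6 2 0 3], max=6

Answer: .....
.....
.....
.....
.#...
##...
#....
.#..#
.##.#
..#.#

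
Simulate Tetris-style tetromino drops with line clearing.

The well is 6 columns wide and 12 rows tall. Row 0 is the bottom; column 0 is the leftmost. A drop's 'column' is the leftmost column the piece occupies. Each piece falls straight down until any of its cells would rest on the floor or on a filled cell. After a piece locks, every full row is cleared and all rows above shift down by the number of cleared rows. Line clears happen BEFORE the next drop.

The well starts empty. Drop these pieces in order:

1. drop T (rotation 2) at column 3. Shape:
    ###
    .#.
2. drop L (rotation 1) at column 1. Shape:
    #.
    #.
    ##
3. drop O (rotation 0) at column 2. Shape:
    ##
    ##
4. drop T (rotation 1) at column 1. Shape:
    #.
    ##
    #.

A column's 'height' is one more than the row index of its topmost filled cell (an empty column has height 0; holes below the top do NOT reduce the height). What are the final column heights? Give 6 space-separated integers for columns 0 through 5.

Drop 1: T rot2 at col 3 lands with bottom-row=0; cleared 0 line(s) (total 0); column heights now [0 0 0 2 2 2], max=2
Drop 2: L rot1 at col 1 lands with bottom-row=0; cleared 0 line(s) (total 0); column heights now [0 3 1 2 2 2], max=3
Drop 3: O rot0 at col 2 lands with bottom-row=2; cleared 0 line(s) (total 0); column heights now [0 3 4 4 2 2], max=4
Drop 4: T rot1 at col 1 lands with bottom-row=3; cleared 0 line(s) (total 0); column heights now [0 6 5 4 2 2], max=6

Answer: 0 6 5 4 2 2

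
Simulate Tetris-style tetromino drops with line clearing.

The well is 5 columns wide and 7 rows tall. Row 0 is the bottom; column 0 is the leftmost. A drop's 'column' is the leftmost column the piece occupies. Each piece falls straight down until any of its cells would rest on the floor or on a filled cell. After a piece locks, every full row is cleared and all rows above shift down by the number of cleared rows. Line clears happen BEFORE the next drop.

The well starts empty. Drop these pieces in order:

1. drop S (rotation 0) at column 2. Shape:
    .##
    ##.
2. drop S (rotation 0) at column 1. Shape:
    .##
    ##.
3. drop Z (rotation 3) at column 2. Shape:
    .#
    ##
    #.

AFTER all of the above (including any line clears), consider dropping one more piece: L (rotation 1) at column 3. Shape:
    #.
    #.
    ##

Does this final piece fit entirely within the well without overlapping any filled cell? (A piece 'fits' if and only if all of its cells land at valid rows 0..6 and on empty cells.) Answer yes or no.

Answer: no

Derivation:
Drop 1: S rot0 at col 2 lands with bottom-row=0; cleared 0 line(s) (total 0); column heights now [0 0 1 2 2], max=2
Drop 2: S rot0 at col 1 lands with bottom-row=1; cleared 0 line(s) (total 0); column heights now [0 2 3 3 2], max=3
Drop 3: Z rot3 at col 2 lands with bottom-row=3; cleared 0 line(s) (total 0); column heights now [0 2 5 6 2], max=6
Test piece L rot1 at col 3 (width 2): heights before test = [0 2 5 6 2]; fits = False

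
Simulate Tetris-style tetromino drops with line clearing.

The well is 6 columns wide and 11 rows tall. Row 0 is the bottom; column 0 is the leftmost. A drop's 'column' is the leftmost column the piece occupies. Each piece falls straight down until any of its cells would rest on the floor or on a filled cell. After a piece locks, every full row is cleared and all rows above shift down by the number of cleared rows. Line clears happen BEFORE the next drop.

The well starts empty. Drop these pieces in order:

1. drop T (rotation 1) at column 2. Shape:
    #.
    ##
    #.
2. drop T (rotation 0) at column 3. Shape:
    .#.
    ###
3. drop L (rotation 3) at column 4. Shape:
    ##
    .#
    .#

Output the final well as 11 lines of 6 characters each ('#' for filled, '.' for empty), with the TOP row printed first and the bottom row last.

Drop 1: T rot1 at col 2 lands with bottom-row=0; cleared 0 line(s) (total 0); column heights now [0 0 3 2 0 0], max=3
Drop 2: T rot0 at col 3 lands with bottom-row=2; cleared 0 line(s) (total 0); column heights now [0 0 3 3 4 3], max=4
Drop 3: L rot3 at col 4 lands with bottom-row=3; cleared 0 line(s) (total 0); column heights now [0 0 3 3 6 6], max=6

Answer: ......
......
......
......
......
....##
.....#
....##
..####
..##..
..#...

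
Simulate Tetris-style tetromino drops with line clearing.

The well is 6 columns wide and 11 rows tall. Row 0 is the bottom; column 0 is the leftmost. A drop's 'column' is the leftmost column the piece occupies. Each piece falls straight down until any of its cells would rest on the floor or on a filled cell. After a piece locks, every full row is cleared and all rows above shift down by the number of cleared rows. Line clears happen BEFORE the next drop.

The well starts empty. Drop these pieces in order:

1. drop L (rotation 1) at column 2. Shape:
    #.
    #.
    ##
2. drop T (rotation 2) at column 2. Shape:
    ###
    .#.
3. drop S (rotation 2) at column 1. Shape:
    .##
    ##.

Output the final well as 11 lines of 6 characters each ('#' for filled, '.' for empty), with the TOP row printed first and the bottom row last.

Answer: ......
......
......
......
......
..##..
.##...
..###.
..##..
..#...
..##..

Derivation:
Drop 1: L rot1 at col 2 lands with bottom-row=0; cleared 0 line(s) (total 0); column heights now [0 0 3 1 0 0], max=3
Drop 2: T rot2 at col 2 lands with bottom-row=2; cleared 0 line(s) (total 0); column heights now [0 0 4 4 4 0], max=4
Drop 3: S rot2 at col 1 lands with bottom-row=4; cleared 0 line(s) (total 0); column heights now [0 5 6 6 4 0], max=6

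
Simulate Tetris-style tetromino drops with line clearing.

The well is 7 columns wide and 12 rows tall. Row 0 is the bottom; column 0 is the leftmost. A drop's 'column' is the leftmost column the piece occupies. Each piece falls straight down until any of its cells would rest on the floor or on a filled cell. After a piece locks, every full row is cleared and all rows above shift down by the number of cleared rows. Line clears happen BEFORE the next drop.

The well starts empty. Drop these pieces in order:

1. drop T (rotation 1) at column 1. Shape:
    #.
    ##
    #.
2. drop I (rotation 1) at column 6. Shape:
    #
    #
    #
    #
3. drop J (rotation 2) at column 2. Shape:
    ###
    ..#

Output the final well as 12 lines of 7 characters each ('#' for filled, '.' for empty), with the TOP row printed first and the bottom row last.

Drop 1: T rot1 at col 1 lands with bottom-row=0; cleared 0 line(s) (total 0); column heights now [0 3 2 0 0 0 0], max=3
Drop 2: I rot1 at col 6 lands with bottom-row=0; cleared 0 line(s) (total 0); column heights now [0 3 2 0 0 0 4], max=4
Drop 3: J rot2 at col 2 lands with bottom-row=1; cleared 0 line(s) (total 0); column heights now [0 3 3 3 3 0 4], max=4

Answer: .......
.......
.......
.......
.......
.......
.......
.......
......#
.####.#
.##.#.#
.#....#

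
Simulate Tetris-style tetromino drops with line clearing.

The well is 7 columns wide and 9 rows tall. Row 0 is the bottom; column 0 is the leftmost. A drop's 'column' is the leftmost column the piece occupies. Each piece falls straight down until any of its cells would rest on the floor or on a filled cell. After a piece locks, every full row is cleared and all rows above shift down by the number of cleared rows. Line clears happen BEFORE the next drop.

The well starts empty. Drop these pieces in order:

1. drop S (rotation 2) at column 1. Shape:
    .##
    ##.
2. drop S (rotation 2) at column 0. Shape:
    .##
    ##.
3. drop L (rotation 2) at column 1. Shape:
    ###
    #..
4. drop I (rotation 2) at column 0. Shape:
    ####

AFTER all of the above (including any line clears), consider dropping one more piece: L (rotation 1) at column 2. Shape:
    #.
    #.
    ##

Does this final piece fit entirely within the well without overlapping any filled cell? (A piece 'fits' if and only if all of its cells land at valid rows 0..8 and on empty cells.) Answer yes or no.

Drop 1: S rot2 at col 1 lands with bottom-row=0; cleared 0 line(s) (total 0); column heights now [0 1 2 2 0 0 0], max=2
Drop 2: S rot2 at col 0 lands with bottom-row=1; cleared 0 line(s) (total 0); column heights now [2 3 3 2 0 0 0], max=3
Drop 3: L rot2 at col 1 lands with bottom-row=3; cleared 0 line(s) (total 0); column heights now [2 5 5 5 0 0 0], max=5
Drop 4: I rot2 at col 0 lands with bottom-row=5; cleared 0 line(s) (total 0); column heights now [6 6 6 6 0 0 0], max=6
Test piece L rot1 at col 2 (width 2): heights before test = [6 6 6 6 0 0 0]; fits = True

Answer: yes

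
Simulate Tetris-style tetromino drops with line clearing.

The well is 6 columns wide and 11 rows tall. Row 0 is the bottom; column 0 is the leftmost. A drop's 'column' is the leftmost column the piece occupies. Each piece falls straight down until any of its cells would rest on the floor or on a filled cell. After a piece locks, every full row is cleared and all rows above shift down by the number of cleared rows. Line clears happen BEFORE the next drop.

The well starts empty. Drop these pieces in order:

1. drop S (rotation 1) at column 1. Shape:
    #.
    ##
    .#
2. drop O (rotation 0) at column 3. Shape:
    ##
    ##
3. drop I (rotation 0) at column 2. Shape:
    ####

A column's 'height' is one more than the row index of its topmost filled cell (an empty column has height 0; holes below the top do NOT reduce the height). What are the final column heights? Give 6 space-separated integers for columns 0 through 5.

Drop 1: S rot1 at col 1 lands with bottom-row=0; cleared 0 line(s) (total 0); column heights now [0 3 2 0 0 0], max=3
Drop 2: O rot0 at col 3 lands with bottom-row=0; cleared 0 line(s) (total 0); column heights now [0 3 2 2 2 0], max=3
Drop 3: I rot0 at col 2 lands with bottom-row=2; cleared 0 line(s) (total 0); column heights now [0 3 3 3 3 3], max=3

Answer: 0 3 3 3 3 3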